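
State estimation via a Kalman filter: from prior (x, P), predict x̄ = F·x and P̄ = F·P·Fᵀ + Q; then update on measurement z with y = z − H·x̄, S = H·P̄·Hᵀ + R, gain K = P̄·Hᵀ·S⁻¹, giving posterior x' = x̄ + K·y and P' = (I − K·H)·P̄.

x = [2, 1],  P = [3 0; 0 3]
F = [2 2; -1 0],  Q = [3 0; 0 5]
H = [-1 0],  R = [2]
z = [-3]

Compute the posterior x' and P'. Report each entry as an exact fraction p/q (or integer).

x' = [93/29, -40/29]
P' = [54/29 -12/29; -12/29 196/29]

x̄ = F·x = [6, -2]
P̄ = F·P·Fᵀ + Q = [27 -6; -6 8]
y = z − H·x̄ = [3]
S = H·P̄·Hᵀ + R = [29]
K = P̄·Hᵀ·S⁻¹ = [-27/29; 6/29]
x' = x̄ + K·y = [93/29, -40/29]
P' = (I − K·H)·P̄ = [54/29 -12/29; -12/29 196/29]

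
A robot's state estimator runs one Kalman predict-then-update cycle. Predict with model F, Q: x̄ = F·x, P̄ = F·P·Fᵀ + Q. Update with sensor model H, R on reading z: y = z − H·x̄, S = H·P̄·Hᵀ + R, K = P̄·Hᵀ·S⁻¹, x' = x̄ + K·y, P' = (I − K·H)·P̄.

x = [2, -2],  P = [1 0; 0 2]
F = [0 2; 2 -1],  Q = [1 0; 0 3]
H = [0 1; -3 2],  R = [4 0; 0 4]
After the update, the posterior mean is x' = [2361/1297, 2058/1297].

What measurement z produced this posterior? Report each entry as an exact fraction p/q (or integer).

x̄ = F·x = [-4, 6]
P̄ = F·P·Fᵀ + Q = [9 -4; -4 9]
S = H·P̄·Hᵀ + R = [13 30; 30 169]
K = P̄·Hᵀ·S⁻¹ = [374/1297 -335/1297; 621/1297 120/1297]
x' − x̄ = [7549/1297, -5724/1297] = K·y
y = (KᵀK)⁻¹·Kᵀ·(x' − x̄) = [-4, -27]
z = y + H·x̄ = [-4, -27] + [6, 24] = [2, -3]

z = [2, -3]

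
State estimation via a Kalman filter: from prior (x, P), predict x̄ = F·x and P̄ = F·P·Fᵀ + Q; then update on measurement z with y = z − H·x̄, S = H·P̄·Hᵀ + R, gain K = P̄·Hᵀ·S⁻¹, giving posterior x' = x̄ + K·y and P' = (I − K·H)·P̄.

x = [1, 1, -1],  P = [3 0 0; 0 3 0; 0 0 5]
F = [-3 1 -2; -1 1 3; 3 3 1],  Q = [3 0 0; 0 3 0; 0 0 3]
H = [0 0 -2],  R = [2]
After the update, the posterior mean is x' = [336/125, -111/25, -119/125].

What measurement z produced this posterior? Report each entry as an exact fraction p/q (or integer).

x̄ = F·x = [0, -3, 5]
P̄ = F·P·Fᵀ + Q = [53 -18 -28; -18 54 15; -28 15 62]
S = H·P̄·Hᵀ + R = [250]
K = P̄·Hᵀ·S⁻¹ = [28/125; -3/25; -62/125]
x' − x̄ = [336/125, -36/25, -744/125] = K·y
y = (KᵀK)⁻¹·Kᵀ·(x' − x̄) = [12]
z = y + H·x̄ = [12] + [-10] = [2]

z = [2]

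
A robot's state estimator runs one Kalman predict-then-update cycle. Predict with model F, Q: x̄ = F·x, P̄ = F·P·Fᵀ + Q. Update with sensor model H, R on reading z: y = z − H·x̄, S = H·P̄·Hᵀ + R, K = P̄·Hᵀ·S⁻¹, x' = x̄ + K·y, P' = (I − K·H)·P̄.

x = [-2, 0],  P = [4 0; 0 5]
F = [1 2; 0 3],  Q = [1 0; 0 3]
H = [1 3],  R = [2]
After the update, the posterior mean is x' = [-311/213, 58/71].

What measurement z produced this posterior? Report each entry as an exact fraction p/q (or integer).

x̄ = F·x = [-2, 0]
P̄ = F·P·Fᵀ + Q = [25 30; 30 48]
S = H·P̄·Hᵀ + R = [639]
K = P̄·Hᵀ·S⁻¹ = [115/639; 58/213]
x' − x̄ = [115/213, 58/71] = K·y
y = (KᵀK)⁻¹·Kᵀ·(x' − x̄) = [3]
z = y + H·x̄ = [3] + [-2] = [1]

z = [1]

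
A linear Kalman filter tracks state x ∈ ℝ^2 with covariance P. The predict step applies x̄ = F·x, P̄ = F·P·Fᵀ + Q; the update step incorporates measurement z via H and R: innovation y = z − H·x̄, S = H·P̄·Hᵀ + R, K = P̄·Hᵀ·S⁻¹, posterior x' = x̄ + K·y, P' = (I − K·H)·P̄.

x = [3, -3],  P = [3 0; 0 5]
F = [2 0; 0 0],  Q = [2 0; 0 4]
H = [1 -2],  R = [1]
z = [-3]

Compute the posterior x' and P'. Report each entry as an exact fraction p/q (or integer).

x̄ = F·x = [6, 0]
P̄ = F·P·Fᵀ + Q = [14 0; 0 4]
y = z − H·x̄ = [-9]
S = H·P̄·Hᵀ + R = [31]
K = P̄·Hᵀ·S⁻¹ = [14/31; -8/31]
x' = x̄ + K·y = [60/31, 72/31]
P' = (I − K·H)·P̄ = [238/31 112/31; 112/31 60/31]

x' = [60/31, 72/31]
P' = [238/31 112/31; 112/31 60/31]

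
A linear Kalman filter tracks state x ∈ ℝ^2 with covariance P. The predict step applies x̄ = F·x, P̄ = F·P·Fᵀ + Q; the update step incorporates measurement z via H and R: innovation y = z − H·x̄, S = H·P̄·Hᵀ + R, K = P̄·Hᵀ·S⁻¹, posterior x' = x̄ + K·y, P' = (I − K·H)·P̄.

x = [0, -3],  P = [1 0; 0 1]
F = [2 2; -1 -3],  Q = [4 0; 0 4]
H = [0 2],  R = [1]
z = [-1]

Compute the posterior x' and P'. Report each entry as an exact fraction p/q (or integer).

x' = [-2/3, -1/3]
P' = [428/57 -8/57; -8/57 14/57]

x̄ = F·x = [-6, 9]
P̄ = F·P·Fᵀ + Q = [12 -8; -8 14]
y = z − H·x̄ = [-19]
S = H·P̄·Hᵀ + R = [57]
K = P̄·Hᵀ·S⁻¹ = [-16/57; 28/57]
x' = x̄ + K·y = [-2/3, -1/3]
P' = (I − K·H)·P̄ = [428/57 -8/57; -8/57 14/57]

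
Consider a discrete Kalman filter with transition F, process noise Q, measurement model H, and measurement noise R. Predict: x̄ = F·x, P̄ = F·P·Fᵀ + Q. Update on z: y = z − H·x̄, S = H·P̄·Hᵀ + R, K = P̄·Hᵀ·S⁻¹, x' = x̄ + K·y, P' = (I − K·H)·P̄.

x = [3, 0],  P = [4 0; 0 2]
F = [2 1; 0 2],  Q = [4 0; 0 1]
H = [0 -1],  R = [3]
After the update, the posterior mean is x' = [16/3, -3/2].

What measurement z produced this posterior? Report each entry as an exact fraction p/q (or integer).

x̄ = F·x = [6, 0]
P̄ = F·P·Fᵀ + Q = [22 4; 4 9]
S = H·P̄·Hᵀ + R = [12]
K = P̄·Hᵀ·S⁻¹ = [-1/3; -3/4]
x' − x̄ = [-2/3, -3/2] = K·y
y = (KᵀK)⁻¹·Kᵀ·(x' − x̄) = [2]
z = y + H·x̄ = [2] + [0] = [2]

z = [2]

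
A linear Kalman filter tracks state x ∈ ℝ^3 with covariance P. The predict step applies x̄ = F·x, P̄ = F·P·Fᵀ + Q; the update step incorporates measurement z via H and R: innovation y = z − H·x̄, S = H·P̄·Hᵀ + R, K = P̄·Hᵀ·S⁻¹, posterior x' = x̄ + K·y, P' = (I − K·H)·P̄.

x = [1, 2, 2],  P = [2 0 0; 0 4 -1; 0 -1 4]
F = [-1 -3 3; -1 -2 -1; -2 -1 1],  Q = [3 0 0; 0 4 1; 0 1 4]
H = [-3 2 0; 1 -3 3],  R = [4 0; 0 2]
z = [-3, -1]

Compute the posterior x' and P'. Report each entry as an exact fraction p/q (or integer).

x' = [-194151/81769, -406240/81769, -363888/81769]
P' = [671844/81769 938428/81769 707148/81769; 938428/81769 1383744/81769 1059302/81769; 707148/81769 1059302/81769 832238/81769]

x̄ = F·x = [-1, -7, -2]
P̄ = F·P·Fᵀ + Q = [95 17 34; 17 22 10; 34 10 22]
y = z − H·x̄ = [8, -15]
S = H·P̄·Hᵀ + R = [743 -476; -476 415]
K = P̄·Hᵀ·S⁻¹ = [-34669/81769 -10998/81769; -11949/81769 -17449/81769; -710/81769 12978/81769]
x' = x̄ + K·y = [-194151/81769, -406240/81769, -363888/81769]
P' = (I − K·H)·P̄ = [671844/81769 938428/81769 707148/81769; 938428/81769 1383744/81769 1059302/81769; 707148/81769 1059302/81769 832238/81769]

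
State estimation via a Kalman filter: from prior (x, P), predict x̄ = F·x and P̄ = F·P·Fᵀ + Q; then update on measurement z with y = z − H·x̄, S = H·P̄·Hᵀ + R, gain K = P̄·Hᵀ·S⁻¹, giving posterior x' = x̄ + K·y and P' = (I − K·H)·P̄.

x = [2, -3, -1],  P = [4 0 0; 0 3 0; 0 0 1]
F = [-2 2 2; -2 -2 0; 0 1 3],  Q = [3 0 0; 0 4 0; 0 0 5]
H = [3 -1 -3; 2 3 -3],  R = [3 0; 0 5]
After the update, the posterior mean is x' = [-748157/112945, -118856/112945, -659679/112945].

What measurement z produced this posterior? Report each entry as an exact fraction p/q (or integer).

x̄ = F·x = [-12, 2, -6]
P̄ = F·P·Fᵀ + Q = [35 4 12; 4 32 -6; 12 -6 17]
S = H·P̄·Hᵀ + R = [227 151; 151 598]
K = P̄·Hᵀ·S⁻¹ = [31924/112945 627/112945; -19618/112945 27996/112945; 1413/112945 -8856/112945]
x' − x̄ = [607183/112945, -344746/112945, 17991/112945] = K·y
y = (KᵀK)⁻¹·Kᵀ·(x' − x̄) = [19, 1]
z = y + H·x̄ = [19, 1] + [-20, 0] = [-1, 1]

z = [-1, 1]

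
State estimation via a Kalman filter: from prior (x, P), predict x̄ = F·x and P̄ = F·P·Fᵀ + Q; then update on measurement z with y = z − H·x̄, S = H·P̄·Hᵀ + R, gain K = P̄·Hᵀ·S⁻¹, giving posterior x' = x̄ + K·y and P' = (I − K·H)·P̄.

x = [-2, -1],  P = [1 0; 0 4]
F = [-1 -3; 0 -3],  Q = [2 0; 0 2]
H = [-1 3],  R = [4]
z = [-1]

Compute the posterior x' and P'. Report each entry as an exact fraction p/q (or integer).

x̄ = F·x = [5, 3]
P̄ = F·P·Fᵀ + Q = [39 36; 36 38]
y = z − H·x̄ = [-5]
S = H·P̄·Hᵀ + R = [169]
K = P̄·Hᵀ·S⁻¹ = [69/169; 6/13]
x' = x̄ + K·y = [500/169, 9/13]
P' = (I − K·H)·P̄ = [1830/169 54/13; 54/13 2]

x' = [500/169, 9/13]
P' = [1830/169 54/13; 54/13 2]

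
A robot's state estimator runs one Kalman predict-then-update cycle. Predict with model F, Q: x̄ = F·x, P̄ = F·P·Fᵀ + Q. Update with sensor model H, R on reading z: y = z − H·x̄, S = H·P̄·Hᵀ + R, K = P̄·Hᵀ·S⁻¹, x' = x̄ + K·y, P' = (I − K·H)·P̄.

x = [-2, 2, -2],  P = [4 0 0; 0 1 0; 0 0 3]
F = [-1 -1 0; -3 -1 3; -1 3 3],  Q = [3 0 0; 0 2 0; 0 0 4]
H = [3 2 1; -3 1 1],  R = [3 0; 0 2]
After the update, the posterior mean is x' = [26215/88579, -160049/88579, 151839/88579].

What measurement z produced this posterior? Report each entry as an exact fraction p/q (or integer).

z = [-1, -1]

x̄ = F·x = [0, -2, 2]
P̄ = F·P·Fᵀ + Q = [8 13 1; 13 66 36; 1 36 44]
S = H·P̄·Hᵀ + R = [689 173; 173 172]
K = P̄·Hᵀ·S⁻¹ = [10502/88579 -15713/88579; 24705/88579 7596/88579; 7147/88579 32466/88579]
x' − x̄ = [26215/88579, 17109/88579, -25319/88579] = K·y
y = (KᵀK)⁻¹·Kᵀ·(x' − x̄) = [1, -1]
z = y + H·x̄ = [1, -1] + [-2, 0] = [-1, -1]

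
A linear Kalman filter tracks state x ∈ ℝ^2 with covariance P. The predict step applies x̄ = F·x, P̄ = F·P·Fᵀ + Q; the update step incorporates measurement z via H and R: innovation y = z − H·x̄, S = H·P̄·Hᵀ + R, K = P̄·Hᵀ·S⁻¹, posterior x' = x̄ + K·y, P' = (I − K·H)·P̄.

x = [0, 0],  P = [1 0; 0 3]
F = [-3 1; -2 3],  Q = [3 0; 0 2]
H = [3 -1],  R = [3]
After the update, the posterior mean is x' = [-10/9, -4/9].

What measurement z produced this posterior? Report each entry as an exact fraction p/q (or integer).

x̄ = F·x = [0, 0]
P̄ = F·P·Fᵀ + Q = [15 15; 15 33]
S = H·P̄·Hᵀ + R = [81]
K = P̄·Hᵀ·S⁻¹ = [10/27; 4/27]
x' − x̄ = [-10/9, -4/9] = K·y
y = (KᵀK)⁻¹·Kᵀ·(x' − x̄) = [-3]
z = y + H·x̄ = [-3] + [0] = [-3]

z = [-3]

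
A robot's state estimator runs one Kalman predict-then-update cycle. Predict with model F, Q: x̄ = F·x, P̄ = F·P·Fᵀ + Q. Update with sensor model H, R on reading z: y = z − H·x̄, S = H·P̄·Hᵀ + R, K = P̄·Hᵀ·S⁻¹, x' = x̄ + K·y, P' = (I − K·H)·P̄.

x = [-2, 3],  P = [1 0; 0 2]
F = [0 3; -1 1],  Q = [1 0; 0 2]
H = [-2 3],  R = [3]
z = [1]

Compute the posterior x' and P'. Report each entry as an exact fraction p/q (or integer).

x̄ = F·x = [9, 5]
P̄ = F·P·Fᵀ + Q = [19 6; 6 5]
y = z − H·x̄ = [4]
S = H·P̄·Hᵀ + R = [52]
K = P̄·Hᵀ·S⁻¹ = [-5/13; 3/52]
x' = x̄ + K·y = [97/13, 68/13]
P' = (I − K·H)·P̄ = [147/13 93/13; 93/13 251/52]

x' = [97/13, 68/13]
P' = [147/13 93/13; 93/13 251/52]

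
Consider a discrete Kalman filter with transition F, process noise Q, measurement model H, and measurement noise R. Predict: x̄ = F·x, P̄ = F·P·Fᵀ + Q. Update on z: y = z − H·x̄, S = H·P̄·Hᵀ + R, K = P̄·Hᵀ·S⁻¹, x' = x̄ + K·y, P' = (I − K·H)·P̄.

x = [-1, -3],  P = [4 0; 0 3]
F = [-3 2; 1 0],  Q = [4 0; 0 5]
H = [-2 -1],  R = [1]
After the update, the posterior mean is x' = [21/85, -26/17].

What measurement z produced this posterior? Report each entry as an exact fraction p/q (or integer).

x̄ = F·x = [-3, -1]
P̄ = F·P·Fᵀ + Q = [52 -12; -12 9]
S = H·P̄·Hᵀ + R = [170]
K = P̄·Hᵀ·S⁻¹ = [-46/85; 3/34]
x' − x̄ = [276/85, -9/17] = K·y
y = (KᵀK)⁻¹·Kᵀ·(x' − x̄) = [-6]
z = y + H·x̄ = [-6] + [7] = [1]

z = [1]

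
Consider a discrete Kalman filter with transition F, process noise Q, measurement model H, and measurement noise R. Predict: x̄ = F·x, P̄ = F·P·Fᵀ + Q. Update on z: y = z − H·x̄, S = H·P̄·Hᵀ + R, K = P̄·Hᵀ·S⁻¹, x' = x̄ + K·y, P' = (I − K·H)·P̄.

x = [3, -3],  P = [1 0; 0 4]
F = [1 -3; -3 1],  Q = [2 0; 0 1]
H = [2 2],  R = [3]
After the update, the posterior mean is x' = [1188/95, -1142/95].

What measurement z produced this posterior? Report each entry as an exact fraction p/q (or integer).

z = [1]

x̄ = F·x = [12, -12]
P̄ = F·P·Fᵀ + Q = [39 -15; -15 14]
S = H·P̄·Hᵀ + R = [95]
K = P̄·Hᵀ·S⁻¹ = [48/95; -2/95]
x' − x̄ = [48/95, -2/95] = K·y
y = (KᵀK)⁻¹·Kᵀ·(x' − x̄) = [1]
z = y + H·x̄ = [1] + [0] = [1]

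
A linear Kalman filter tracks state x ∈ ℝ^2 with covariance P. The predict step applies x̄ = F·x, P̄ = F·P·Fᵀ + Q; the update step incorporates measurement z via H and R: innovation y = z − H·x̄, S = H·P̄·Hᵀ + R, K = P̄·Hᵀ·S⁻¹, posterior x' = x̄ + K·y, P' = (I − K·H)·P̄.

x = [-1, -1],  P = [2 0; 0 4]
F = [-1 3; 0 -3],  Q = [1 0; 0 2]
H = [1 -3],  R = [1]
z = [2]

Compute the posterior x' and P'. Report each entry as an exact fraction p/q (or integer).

x̄ = F·x = [-2, 3]
P̄ = F·P·Fᵀ + Q = [39 -36; -36 38]
y = z − H·x̄ = [13]
S = H·P̄·Hᵀ + R = [598]
K = P̄·Hᵀ·S⁻¹ = [147/598; -75/299]
x' = x̄ + K·y = [55/46, -6/23]
P' = (I − K·H)·P̄ = [1713/598 261/299; 261/299 112/299]

x' = [55/46, -6/23]
P' = [1713/598 261/299; 261/299 112/299]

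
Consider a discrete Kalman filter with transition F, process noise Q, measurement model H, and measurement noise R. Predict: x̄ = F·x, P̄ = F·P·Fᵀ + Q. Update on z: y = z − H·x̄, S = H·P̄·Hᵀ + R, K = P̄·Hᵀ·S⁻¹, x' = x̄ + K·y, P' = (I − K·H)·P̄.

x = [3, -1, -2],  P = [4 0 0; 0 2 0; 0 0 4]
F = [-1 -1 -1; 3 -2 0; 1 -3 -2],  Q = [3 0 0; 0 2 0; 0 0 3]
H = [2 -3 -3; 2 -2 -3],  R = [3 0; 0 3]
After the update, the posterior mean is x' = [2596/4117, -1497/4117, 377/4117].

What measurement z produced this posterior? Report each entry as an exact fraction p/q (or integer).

x̄ = F·x = [0, 11, 10]
P̄ = F·P·Fᵀ + Q = [13 -8 10; -8 46 24; 10 24 41]
S = H·P̄·Hᵀ + R = [1246 1017; 1017 840]
K = P̄·Hᵀ·S⁻¹ = [1532/4117 -1796/4117; -2260/4117 1854/4117; 2189/4117 -10171/12351]
x' − x̄ = [2596/4117, -46784/4117, -40793/4117] = K·y
y = (KᵀK)⁻¹·Kᵀ·(x' − x̄) = [65, 54]
z = y + H·x̄ = [65, 54] + [-63, -52] = [2, 2]

z = [2, 2]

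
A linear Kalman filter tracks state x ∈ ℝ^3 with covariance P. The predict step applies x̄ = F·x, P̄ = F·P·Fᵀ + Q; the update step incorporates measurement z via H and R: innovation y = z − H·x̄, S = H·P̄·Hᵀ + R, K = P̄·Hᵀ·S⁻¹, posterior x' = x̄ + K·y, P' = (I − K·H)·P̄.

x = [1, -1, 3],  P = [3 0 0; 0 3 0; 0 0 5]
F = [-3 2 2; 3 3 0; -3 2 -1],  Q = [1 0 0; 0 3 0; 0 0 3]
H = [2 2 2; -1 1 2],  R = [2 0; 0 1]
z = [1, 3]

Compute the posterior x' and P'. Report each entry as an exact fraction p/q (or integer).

x' = [-111057/46858, 123330/23429, -55802/23429]
P' = [237387/46858 -331806/23429 220504/23429; -331806/23429 992337/23429 -659409/23429; 220504/23429 -659409/23429 442063/23429]

x̄ = F·x = [1, 0, -8]
P̄ = F·P·Fᵀ + Q = [60 -9 29; -9 57 -9; 29 -9 47]
y = z − H·x̄ = [15, 20]
S = H·P̄·Hᵀ + R = [746 186; 186 172]
K = P̄·Hᵀ·S⁻¹ = [14783/46858 -18983/46858; 1122/23429 5325/23429; 3158/23429 4213/23429]
x' = x̄ + K·y = [-111057/46858, 123330/23429, -55802/23429]
P' = (I − K·H)·P̄ = [237387/46858 -331806/23429 220504/23429; -331806/23429 992337/23429 -659409/23429; 220504/23429 -659409/23429 442063/23429]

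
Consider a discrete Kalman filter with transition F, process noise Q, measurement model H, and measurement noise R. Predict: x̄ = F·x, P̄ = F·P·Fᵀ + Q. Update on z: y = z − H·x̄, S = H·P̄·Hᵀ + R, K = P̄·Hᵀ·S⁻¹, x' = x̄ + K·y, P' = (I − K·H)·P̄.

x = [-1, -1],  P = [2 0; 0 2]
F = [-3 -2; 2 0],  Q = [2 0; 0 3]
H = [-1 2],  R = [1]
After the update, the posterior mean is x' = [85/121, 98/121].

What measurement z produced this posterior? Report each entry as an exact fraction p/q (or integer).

z = [1]

x̄ = F·x = [5, -2]
P̄ = F·P·Fᵀ + Q = [28 -12; -12 11]
S = H·P̄·Hᵀ + R = [121]
K = P̄·Hᵀ·S⁻¹ = [-52/121; 34/121]
x' − x̄ = [-520/121, 340/121] = K·y
y = (KᵀK)⁻¹·Kᵀ·(x' − x̄) = [10]
z = y + H·x̄ = [10] + [-9] = [1]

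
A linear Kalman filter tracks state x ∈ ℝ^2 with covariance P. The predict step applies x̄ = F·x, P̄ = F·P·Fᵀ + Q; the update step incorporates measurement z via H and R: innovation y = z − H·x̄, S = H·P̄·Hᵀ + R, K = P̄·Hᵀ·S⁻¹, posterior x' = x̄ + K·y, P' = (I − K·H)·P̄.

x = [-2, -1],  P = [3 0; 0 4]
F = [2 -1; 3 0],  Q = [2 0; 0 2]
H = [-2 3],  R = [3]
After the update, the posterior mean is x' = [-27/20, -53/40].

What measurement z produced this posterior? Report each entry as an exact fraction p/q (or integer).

x̄ = F·x = [-3, -6]
P̄ = F·P·Fᵀ + Q = [18 18; 18 29]
S = H·P̄·Hᵀ + R = [120]
K = P̄·Hᵀ·S⁻¹ = [3/20; 17/40]
x' − x̄ = [33/20, 187/40] = K·y
y = (KᵀK)⁻¹·Kᵀ·(x' − x̄) = [11]
z = y + H·x̄ = [11] + [-12] = [-1]

z = [-1]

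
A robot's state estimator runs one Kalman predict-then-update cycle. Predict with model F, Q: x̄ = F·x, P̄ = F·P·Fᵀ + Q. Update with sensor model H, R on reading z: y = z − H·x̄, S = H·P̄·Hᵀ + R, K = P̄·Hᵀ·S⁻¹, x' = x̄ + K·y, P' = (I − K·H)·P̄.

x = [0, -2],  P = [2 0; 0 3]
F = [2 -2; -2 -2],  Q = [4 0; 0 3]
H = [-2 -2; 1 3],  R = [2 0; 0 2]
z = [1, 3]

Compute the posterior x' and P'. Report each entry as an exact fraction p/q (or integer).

x' = [-1832/953, 1509/953]
P' = [7016/4765 -3744/4765; -3744/4765 2726/4765]

x̄ = F·x = [4, 4]
P̄ = F·P·Fᵀ + Q = [24 4; 4 23]
y = z − H·x̄ = [17, -13]
S = H·P̄·Hᵀ + R = [222 -218; -218 257]
K = P̄·Hᵀ·S⁻¹ = [-3272/4765 -2108/4765; 1018/4765 2217/4765]
x' = x̄ + K·y = [-1832/953, 1509/953]
P' = (I − K·H)·P̄ = [7016/4765 -3744/4765; -3744/4765 2726/4765]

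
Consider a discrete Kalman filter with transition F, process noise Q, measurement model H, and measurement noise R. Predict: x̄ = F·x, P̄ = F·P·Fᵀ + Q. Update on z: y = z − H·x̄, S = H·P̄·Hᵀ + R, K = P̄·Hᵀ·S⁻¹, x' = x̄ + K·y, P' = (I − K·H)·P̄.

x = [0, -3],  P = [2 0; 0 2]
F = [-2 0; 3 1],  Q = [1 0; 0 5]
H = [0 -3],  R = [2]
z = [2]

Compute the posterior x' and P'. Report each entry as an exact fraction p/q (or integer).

x' = [-252/227, -156/227]
P' = [747/227 -24/227; -24/227 50/227]

x̄ = F·x = [0, -3]
P̄ = F·P·Fᵀ + Q = [9 -12; -12 25]
y = z − H·x̄ = [-7]
S = H·P̄·Hᵀ + R = [227]
K = P̄·Hᵀ·S⁻¹ = [36/227; -75/227]
x' = x̄ + K·y = [-252/227, -156/227]
P' = (I − K·H)·P̄ = [747/227 -24/227; -24/227 50/227]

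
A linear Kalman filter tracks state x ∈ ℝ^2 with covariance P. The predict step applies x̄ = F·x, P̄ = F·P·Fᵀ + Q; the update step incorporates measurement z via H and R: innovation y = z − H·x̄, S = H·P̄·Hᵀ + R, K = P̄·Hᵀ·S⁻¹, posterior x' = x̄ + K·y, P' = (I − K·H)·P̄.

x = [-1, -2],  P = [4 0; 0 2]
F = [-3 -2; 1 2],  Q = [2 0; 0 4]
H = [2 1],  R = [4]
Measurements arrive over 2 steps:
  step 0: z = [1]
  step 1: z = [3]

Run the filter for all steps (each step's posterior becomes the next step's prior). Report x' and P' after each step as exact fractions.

step 0: x' = [73/31, -107/31], P' = [130/31 -188/31; -188/31 352/31]
step 1: x' = [1753/697, -1903/697], P' = [5010/697 -9072/697; -9072/697 18788/697]

step 0: x̄ = F·x = [7, -5]
step 0: P̄ = F·P·Fᵀ + Q = [46 -20; -20 16]
step 0: y = z − H·x̄ = [-8]
step 0: S = H·P̄·Hᵀ + R = [124]
step 0: K = P̄·Hᵀ·S⁻¹ = [18/31; -6/31]
step 0: x' = x̄ + K·y = [73/31, -107/31]
step 0: P' = (I − K·H)·P̄ = [130/31 -188/31; -188/31 352/31]
step 1: x̄ = F·x = [-5/31, -141/31]
step 1: P̄ = F·P·Fᵀ + Q = [384/31 -294/31; -294/31 910/31]
step 1: y = z − H·x̄ = [244/31]
step 1: S = H·P̄·Hᵀ + R = [1394/31]
step 1: K = P̄·Hᵀ·S⁻¹ = [237/697; 161/697]
step 1: x' = x̄ + K·y = [1753/697, -1903/697]
step 1: P' = (I − K·H)·P̄ = [5010/697 -9072/697; -9072/697 18788/697]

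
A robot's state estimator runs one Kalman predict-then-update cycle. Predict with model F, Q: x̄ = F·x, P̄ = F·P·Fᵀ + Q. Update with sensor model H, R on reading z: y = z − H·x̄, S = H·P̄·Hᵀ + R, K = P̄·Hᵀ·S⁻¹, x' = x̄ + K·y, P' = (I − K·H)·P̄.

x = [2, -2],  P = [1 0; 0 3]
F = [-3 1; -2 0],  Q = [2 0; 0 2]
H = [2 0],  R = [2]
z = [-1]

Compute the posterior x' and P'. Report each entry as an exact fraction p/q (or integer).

x' = [-22/29, -26/29]
P' = [14/29 6/29; 6/29 102/29]

x̄ = F·x = [-8, -4]
P̄ = F·P·Fᵀ + Q = [14 6; 6 6]
y = z − H·x̄ = [15]
S = H·P̄·Hᵀ + R = [58]
K = P̄·Hᵀ·S⁻¹ = [14/29; 6/29]
x' = x̄ + K·y = [-22/29, -26/29]
P' = (I − K·H)·P̄ = [14/29 6/29; 6/29 102/29]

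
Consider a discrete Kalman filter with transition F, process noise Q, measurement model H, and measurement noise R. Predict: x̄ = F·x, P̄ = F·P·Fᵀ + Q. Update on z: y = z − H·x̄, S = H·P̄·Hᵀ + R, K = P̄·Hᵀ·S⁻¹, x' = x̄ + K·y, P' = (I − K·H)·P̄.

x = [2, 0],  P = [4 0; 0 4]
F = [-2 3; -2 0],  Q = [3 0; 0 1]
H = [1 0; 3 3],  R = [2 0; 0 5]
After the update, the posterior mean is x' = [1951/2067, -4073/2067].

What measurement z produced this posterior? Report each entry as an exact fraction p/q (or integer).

x̄ = F·x = [-4, -4]
P̄ = F·P·Fᵀ + Q = [55 16; 16 17]
S = H·P̄·Hᵀ + R = [57 213; 213 941]
K = P̄·Hᵀ·S⁻¹ = [3193/4134 71/1378; -6031/8268 745/2756]
x' − x̄ = [10219/2067, 4195/2067] = K·y
y = (KᵀK)⁻¹·Kᵀ·(x' − x̄) = [5, 21]
z = y + H·x̄ = [5, 21] + [-4, -24] = [1, -3]

z = [1, -3]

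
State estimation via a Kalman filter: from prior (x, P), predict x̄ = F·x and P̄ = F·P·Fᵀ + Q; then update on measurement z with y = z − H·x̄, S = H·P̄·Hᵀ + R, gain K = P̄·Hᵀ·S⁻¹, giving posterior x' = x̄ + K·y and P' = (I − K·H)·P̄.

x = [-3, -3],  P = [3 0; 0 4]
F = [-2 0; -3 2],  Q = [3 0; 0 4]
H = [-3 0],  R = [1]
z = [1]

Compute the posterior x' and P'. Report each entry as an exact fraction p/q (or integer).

x' = [-39/136, -309/68]
P' = [15/136 9/68; 9/68 869/34]

x̄ = F·x = [6, 3]
P̄ = F·P·Fᵀ + Q = [15 18; 18 47]
y = z − H·x̄ = [19]
S = H·P̄·Hᵀ + R = [136]
K = P̄·Hᵀ·S⁻¹ = [-45/136; -27/68]
x' = x̄ + K·y = [-39/136, -309/68]
P' = (I − K·H)·P̄ = [15/136 9/68; 9/68 869/34]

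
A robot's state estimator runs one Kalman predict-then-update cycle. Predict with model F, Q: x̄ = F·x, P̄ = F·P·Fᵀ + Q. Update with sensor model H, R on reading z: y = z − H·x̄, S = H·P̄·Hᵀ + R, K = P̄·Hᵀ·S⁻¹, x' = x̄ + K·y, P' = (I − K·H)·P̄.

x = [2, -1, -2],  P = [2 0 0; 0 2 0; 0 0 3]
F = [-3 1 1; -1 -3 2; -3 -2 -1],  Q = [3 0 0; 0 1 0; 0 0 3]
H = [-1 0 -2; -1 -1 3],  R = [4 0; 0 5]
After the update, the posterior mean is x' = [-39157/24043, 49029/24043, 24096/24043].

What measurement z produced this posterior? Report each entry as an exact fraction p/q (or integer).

z = [-1, 2]

x̄ = F·x = [-9, -3, -2]
P̄ = F·P·Fᵀ + Q = [26 6 11; 6 33 12; 11 12 32]
S = H·P̄·Hᵀ + R = [202 -147; -147 226]
K = P̄·Hᵀ·S⁻¹ = [-10701/24043 -6854/24043; -7221/24043 -5016/24043; -6219/24043 3721/24043]
x' − x̄ = [177230/24043, 121158/24043, 72182/24043] = K·y
y = (KᵀK)⁻¹·Kᵀ·(x' − x̄) = [-14, -4]
z = y + H·x̄ = [-14, -4] + [13, 6] = [-1, 2]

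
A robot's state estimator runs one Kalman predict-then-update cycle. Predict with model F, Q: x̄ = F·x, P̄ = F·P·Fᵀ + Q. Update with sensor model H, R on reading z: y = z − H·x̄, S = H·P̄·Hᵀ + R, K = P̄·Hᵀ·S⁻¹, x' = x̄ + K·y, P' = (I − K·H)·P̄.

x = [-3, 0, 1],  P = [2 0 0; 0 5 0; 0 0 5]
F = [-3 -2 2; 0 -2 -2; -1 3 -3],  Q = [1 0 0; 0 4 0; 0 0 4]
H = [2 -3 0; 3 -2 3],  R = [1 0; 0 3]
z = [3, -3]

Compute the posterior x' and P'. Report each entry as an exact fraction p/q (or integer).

x' = [258316/29463, 47546/9821, -9090/1403]
P' = [9899257/294630 1096216/49105 -26379/1403; 1096216/49105 733788/49105 -17424/1403; -26379/1403 -17424/1403 15294/1403]

x̄ = F·x = [11, -2, 0]
P̄ = F·P·Fᵀ + Q = [59 0 -54; 0 44 0; -54 0 96]
y = z − H·x̄ = [-25, -40]
S = H·P̄·Hᵀ + R = [633 294; 294 602]
K = P̄·Hᵀ·S⁻¹ = [4759/21045 -8399/98210; -1276/7015 -2816/49105; -486/1403 531/1403]
x' = x̄ + K·y = [258316/29463, 47546/9821, -9090/1403]
P' = (I − K·H)·P̄ = [9899257/294630 1096216/49105 -26379/1403; 1096216/49105 733788/49105 -17424/1403; -26379/1403 -17424/1403 15294/1403]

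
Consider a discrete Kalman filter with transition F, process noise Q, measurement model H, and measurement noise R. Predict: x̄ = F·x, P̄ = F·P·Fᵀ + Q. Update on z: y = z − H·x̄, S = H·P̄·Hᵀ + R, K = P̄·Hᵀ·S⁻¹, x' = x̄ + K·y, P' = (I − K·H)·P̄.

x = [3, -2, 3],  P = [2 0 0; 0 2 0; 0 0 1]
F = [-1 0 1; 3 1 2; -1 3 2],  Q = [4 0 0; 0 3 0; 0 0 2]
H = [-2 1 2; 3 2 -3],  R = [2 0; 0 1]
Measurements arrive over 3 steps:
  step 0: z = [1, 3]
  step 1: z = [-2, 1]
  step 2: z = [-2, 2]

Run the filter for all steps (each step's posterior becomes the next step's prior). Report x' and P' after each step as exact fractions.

step 0: x̄ = F·x = [0, 13, -3]
step 0: P̄ = F·P·Fᵀ + Q = [7 -4 4; -4 27 4; 4 4 26]
step 0: y = z − H·x̄ = [-6, -32]
step 0: S = H·P̄·Hᵀ + R = [161 -88; -88 238]
step 0: K = P̄·Hᵀ·S⁻¹ = [-1146/15287 -719/30574; 6437/15287 4307/15287; 3160/15287 -2557/15287]
step 0: x' = x̄ + K·y = [18380/15287, 22285/15287, 17003/15287]
step 0: P' = (I − K·H)·P̄ = [191817/30574 -1085/15287 95305/15287; -1085/15287 6748/15287 1978/15287; 95305/15287 1978/15287 97476/15287]
step 1: x̄ = F·x = [-1377/15287, 111431/15287, 82481/15287]
step 1: P̄ = F·P·Fᵀ + Q = [127845/30574 11189/30574 28269/30574; 11189/30574 4901503/30574 1021573/30574; 28269/30574 1021573/30574 452289/30574]
step 1: y = z − H·x̄ = [-309721/15287, 43999/15287]
step 1: S = H·P̄·Hᵀ + R = [11098571/30574 3835907/15287; 3835907/15287 6112171/15287]
step 1: K = P̄·Hᵀ·S⁻¹ = [-51908915/837487163 54576164/837487163; 1068483149/2512461489 721250960/2512461489; 184679361/837487163 -63075058/837487163]
step 1: x' = x̄ + K·y = [1133339300/837487163, -419337830/837487163, 595438140/837487163]
step 1: P' = (I − K·H)·P̄ = [2609630969/837487163 -28900166/837487163 2572172137/837487163; -28900166/837487163 1121914402/2512461489 140275150/837487163; 2572172137/837487163 140275150/837487163 2686713923/837487163]
step 2: x̄ = F·x = [-537901160/837487163, 4171556350/837487163, -1200476510/837487163]
step 2: P̄ = F·P·Fᵀ + Q = [3501949270/837487163 285882392/837487163 774068352/837487163; 285882392/837487163 205121197852/2512461489 15219565607/837487163; 774068352/837487163 15219565607/837487163 9965218441/837487163]
step 2: y = z − H·x̄ = [-4521379976/837487163, -8655864424/837487163]
step 2: S = H·P̄·Hᵀ + R = [532378691494/2512461489 240500887223/2512461489; 240500887223/2512461489 607198494346/2512461489]
step 2: K = P̄·Hᵀ·S⁻¹ = [-6262575149746/105640967753755 7050320604968/105640967753755; 8964591830561/21128193550751 6047433812796/21128193550751; 23539230656383/105640967753755 -7827763039799/105640967753755]
step 2: x' = x̄ + K·y = [-106909741994872/105640967753755, -5660556282130/21128193550751, -197606910431614/105640967753755]
step 2: P' = (I − K·H)·P̄ = [329371163393134/105640967753755 -670708848244/21128193550751 324785360363998/105640967753755; -670708848244/21128193550751 9411774086994/21128193550751 3587995938820/21128193550751; 324785360363998/105640967753755 3587995938820/21128193550751 339354601173331/105640967753755]

step 0: x' = [18380/15287, 22285/15287, 17003/15287], P' = [191817/30574 -1085/15287 95305/15287; -1085/15287 6748/15287 1978/15287; 95305/15287 1978/15287 97476/15287]
step 1: x' = [1133339300/837487163, -419337830/837487163, 595438140/837487163], P' = [2609630969/837487163 -28900166/837487163 2572172137/837487163; -28900166/837487163 1121914402/2512461489 140275150/837487163; 2572172137/837487163 140275150/837487163 2686713923/837487163]
step 2: x' = [-106909741994872/105640967753755, -5660556282130/21128193550751, -197606910431614/105640967753755], P' = [329371163393134/105640967753755 -670708848244/21128193550751 324785360363998/105640967753755; -670708848244/21128193550751 9411774086994/21128193550751 3587995938820/21128193550751; 324785360363998/105640967753755 3587995938820/21128193550751 339354601173331/105640967753755]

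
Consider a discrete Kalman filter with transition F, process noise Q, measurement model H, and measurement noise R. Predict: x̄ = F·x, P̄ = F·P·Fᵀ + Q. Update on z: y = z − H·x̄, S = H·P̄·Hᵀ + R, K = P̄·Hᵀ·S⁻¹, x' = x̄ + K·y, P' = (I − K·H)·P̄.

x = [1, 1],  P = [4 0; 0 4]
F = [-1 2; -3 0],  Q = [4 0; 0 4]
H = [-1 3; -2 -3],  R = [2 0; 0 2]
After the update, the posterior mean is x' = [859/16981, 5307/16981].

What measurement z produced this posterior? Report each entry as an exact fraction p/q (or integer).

z = [1, -1]

x̄ = F·x = [1, -3]
P̄ = F·P·Fᵀ + Q = [24 12; 12 40]
S = H·P̄·Hᵀ + R = [314 -348; -348 602]
K = P̄·Hᵀ·S⁻¹ = [-5502/16981 -5550/16981; 3726/16981 -1908/16981]
x' − x̄ = [-16122/16981, 56250/16981] = K·y
y = (KᵀK)⁻¹·Kᵀ·(x' − x̄) = [11, -8]
z = y + H·x̄ = [11, -8] + [-10, 7] = [1, -1]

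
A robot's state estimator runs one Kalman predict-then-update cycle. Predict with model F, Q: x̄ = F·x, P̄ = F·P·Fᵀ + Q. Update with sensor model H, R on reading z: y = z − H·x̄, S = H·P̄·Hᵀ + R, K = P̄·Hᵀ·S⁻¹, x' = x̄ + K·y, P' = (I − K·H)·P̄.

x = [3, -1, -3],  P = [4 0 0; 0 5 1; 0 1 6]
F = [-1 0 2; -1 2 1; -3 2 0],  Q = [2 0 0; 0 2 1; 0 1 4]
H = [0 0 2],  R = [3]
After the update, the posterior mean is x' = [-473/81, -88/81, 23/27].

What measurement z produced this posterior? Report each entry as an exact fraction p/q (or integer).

x̄ = F·x = [-9, -8, -11]
P̄ = F·P·Fᵀ + Q = [30 20 16; 20 36 35; 16 35 60]
S = H·P̄·Hᵀ + R = [243]
K = P̄·Hᵀ·S⁻¹ = [32/243; 70/243; 40/81]
x' − x̄ = [256/81, 560/81, 320/27] = K·y
y = (KᵀK)⁻¹·Kᵀ·(x' − x̄) = [24]
z = y + H·x̄ = [24] + [-22] = [2]

z = [2]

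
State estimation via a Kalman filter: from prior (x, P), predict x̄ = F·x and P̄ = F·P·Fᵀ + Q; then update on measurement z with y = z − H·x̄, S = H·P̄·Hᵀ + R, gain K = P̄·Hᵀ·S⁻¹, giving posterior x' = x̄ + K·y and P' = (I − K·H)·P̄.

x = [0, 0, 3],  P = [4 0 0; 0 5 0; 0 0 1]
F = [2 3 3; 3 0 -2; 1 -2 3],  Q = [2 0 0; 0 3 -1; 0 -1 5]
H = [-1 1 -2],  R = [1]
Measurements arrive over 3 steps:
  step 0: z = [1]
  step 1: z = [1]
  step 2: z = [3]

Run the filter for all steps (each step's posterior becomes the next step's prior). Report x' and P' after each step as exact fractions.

step 0: x̄ = F·x = [9, -6, 9]
step 0: P̄ = F·P·Fᵀ + Q = [72 18 -13; 18 43 5; -13 5 38]
step 0: y = z − H·x̄ = [34]
step 0: S = H·P̄·Hᵀ + R = [160]
step 0: K = P̄·Hᵀ·S⁻¹ = [-7/40; 3/32; -29/80]
step 0: x' = x̄ + K·y = [61/20, -45/16, -133/40]
step 0: P' = (I − K·H)·P̄ = [671/10 165/8 -463/20; 165/8 1331/32 167/16; -463/20 167/16 679/40]
step 1: x̄ = F·x = [-197/16, 79/5, -13/10]
step 1: P̄ = F·P·Fᵀ + Q = [30563/32 308 -641/4; 308 4763/5 -728/5; -641/4 -728/5 223/5]
step 1: y = z − H·x̄ = [-2377/80]
step 1: S = H·P̄·Hᵀ + R = [225999/160]
step 1: K = P̄·Hᵀ·S⁻¹ = [-52255/225999; 149728/225999; -3976/75333]
step 1: x' = x̄ + K·y = [-1229986/225999, -878009/225999, 20204/75333]
step 1: P' = (I − K·H)·P̄ = [198784076/225999 118507921/225999 -13370650/75333; 118507921/225999 75171185/225999 -7247744/75333; -13370650/75333 -7247744/75333 1021147/25111]
step 2: x̄ = F·x = [-4912163/225999, -1270394/75333, 78652/25111]
step 2: P̄ = F·P·Fᵀ + Q = [2104215350/225999 711344483/75333 -57276802/25111; 711344483/75333 256426597/25111 -59757757/25111; -57276802/25111 -59757757/25111 14391902/25111]
step 2: y = z − H·x̄ = [992752/225999]
step 2: S = H·P̄·Hᵀ + R = [751636676/225999]
step 2: K = P̄·Hᵀ·S⁻¹ = [1060800535/751636676; 624722775/375818338; -281382831/751636676]
step 2: x' = x̄ + K·y = [-2919316033/187909169, -1796727642/187909169, 279554536/187909169]
step 2: P' = (I − K·H)·P̄ = [2019069359625/751636676 616386134863/375818338 -393678945217/751636676; 616386134863/375818338 191972677588/187909169 -116532751231/375818338; -393678945217/751636676 -116532751231/375818338 80447412793/751636676]

step 0: x' = [61/20, -45/16, -133/40], P' = [671/10 165/8 -463/20; 165/8 1331/32 167/16; -463/20 167/16 679/40]
step 1: x' = [-1229986/225999, -878009/225999, 20204/75333], P' = [198784076/225999 118507921/225999 -13370650/75333; 118507921/225999 75171185/225999 -7247744/75333; -13370650/75333 -7247744/75333 1021147/25111]
step 2: x' = [-2919316033/187909169, -1796727642/187909169, 279554536/187909169], P' = [2019069359625/751636676 616386134863/375818338 -393678945217/751636676; 616386134863/375818338 191972677588/187909169 -116532751231/375818338; -393678945217/751636676 -116532751231/375818338 80447412793/751636676]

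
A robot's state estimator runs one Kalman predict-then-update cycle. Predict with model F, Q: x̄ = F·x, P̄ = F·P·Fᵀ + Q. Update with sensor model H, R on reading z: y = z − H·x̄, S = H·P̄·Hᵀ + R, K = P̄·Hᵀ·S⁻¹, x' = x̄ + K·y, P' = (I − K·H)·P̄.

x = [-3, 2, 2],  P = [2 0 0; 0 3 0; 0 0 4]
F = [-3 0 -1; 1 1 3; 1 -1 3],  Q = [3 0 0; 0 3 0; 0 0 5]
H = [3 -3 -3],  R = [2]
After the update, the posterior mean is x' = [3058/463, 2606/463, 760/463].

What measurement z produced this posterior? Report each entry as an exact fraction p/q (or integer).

z = [-2]

x̄ = F·x = [7, 5, 1]
P̄ = F·P·Fᵀ + Q = [25 -18 -18; -18 44 35; -18 35 46]
S = H·P̄·Hᵀ + R = [2315]
K = P̄·Hᵀ·S⁻¹ = [183/2315; -291/2315; -297/2315]
x' − x̄ = [-183/463, 291/463, 297/463] = K·y
y = (KᵀK)⁻¹·Kᵀ·(x' − x̄) = [-5]
z = y + H·x̄ = [-5] + [3] = [-2]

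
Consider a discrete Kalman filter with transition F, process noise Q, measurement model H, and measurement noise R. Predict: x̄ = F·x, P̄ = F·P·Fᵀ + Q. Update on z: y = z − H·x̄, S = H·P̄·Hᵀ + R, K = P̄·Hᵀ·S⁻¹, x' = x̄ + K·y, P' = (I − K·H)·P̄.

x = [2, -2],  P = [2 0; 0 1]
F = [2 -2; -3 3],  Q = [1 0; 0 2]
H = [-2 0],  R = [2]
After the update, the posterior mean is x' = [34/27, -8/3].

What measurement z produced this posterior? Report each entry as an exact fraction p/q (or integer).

z = [-2]

x̄ = F·x = [8, -12]
P̄ = F·P·Fᵀ + Q = [13 -18; -18 29]
S = H·P̄·Hᵀ + R = [54]
K = P̄·Hᵀ·S⁻¹ = [-13/27; 2/3]
x' − x̄ = [-182/27, 28/3] = K·y
y = (KᵀK)⁻¹·Kᵀ·(x' − x̄) = [14]
z = y + H·x̄ = [14] + [-16] = [-2]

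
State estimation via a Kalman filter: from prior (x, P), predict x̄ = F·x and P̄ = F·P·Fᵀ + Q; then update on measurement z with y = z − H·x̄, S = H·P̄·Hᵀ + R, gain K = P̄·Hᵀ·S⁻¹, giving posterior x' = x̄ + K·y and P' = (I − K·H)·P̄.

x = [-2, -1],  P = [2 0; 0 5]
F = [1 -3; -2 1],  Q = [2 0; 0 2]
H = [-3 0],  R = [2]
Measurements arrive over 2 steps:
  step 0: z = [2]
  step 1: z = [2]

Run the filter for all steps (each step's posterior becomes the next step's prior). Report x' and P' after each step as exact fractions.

step 0: x' = [-292/443, 1614/443], P' = [98/443 -38/443; -38/443 3396/443]
step 1: x' = [-100462/143435, 37642/28687], P' = [31776/143435 -2130/28687; -2130/28687 82084/28687]

step 0: x̄ = F·x = [1, 3]
step 0: P̄ = F·P·Fᵀ + Q = [49 -19; -19 15]
step 0: y = z − H·x̄ = [5]
step 0: S = H·P̄·Hᵀ + R = [443]
step 0: K = P̄·Hᵀ·S⁻¹ = [-147/443; 57/443]
step 0: x' = x̄ + K·y = [-292/443, 1614/443]
step 0: P' = (I − K·H)·P̄ = [98/443 -38/443; -38/443 3396/443]
step 1: x̄ = F·x = [-5134/443, 2198/443]
step 1: P̄ = F·P·Fᵀ + Q = [31776/443 -10650/443; -10650/443 4826/443]
step 1: y = z − H·x̄ = [-14516/443]
step 1: S = H·P̄·Hᵀ + R = [286870/443]
step 1: K = P̄·Hᵀ·S⁻¹ = [-47664/143435; 3195/28687]
step 1: x' = x̄ + K·y = [-100462/143435, 37642/28687]
step 1: P' = (I − K·H)·P̄ = [31776/143435 -2130/28687; -2130/28687 82084/28687]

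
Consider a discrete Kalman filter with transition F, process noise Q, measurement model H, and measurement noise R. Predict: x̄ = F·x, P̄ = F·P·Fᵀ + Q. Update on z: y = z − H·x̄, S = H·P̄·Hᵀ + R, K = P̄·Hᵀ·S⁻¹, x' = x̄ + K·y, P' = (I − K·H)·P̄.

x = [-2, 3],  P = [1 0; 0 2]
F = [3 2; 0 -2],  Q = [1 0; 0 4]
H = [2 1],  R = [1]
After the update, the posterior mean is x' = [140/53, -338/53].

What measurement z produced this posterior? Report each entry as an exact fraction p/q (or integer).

z = [-1]

x̄ = F·x = [0, -6]
P̄ = F·P·Fᵀ + Q = [18 -8; -8 12]
S = H·P̄·Hᵀ + R = [53]
K = P̄·Hᵀ·S⁻¹ = [28/53; -4/53]
x' − x̄ = [140/53, -20/53] = K·y
y = (KᵀK)⁻¹·Kᵀ·(x' − x̄) = [5]
z = y + H·x̄ = [5] + [-6] = [-1]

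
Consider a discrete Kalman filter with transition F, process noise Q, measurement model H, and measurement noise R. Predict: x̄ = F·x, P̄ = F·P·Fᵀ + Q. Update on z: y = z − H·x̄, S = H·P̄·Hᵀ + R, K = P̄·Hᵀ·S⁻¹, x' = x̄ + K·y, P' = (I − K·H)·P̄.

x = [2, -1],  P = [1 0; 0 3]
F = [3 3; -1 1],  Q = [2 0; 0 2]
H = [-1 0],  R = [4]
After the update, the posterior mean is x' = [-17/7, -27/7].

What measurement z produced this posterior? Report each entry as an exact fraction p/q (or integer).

z = [3]

x̄ = F·x = [3, -3]
P̄ = F·P·Fᵀ + Q = [38 6; 6 6]
S = H·P̄·Hᵀ + R = [42]
K = P̄·Hᵀ·S⁻¹ = [-19/21; -1/7]
x' − x̄ = [-38/7, -6/7] = K·y
y = (KᵀK)⁻¹·Kᵀ·(x' − x̄) = [6]
z = y + H·x̄ = [6] + [-3] = [3]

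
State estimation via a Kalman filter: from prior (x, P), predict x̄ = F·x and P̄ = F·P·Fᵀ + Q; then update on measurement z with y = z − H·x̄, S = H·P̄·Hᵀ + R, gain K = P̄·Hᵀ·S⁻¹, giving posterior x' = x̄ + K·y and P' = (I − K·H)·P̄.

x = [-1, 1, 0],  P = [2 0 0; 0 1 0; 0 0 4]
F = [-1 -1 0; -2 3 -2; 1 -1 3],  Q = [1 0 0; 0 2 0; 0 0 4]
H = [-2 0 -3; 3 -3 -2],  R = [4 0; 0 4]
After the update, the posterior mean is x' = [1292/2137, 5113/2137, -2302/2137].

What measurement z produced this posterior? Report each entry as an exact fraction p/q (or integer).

z = [2, -3]

x̄ = F·x = [0, 5, -2]
P̄ = F·P·Fᵀ + Q = [4 1 -1; 1 35 -31; -1 -31 43]
S = H·P̄·Hᵀ + R = [395 -34; -34 149]
K = P̄·Hᵀ·S⁻¹ = [-371/57699 4175/57699; 12199/57699 -12706/57699; -18787/57699 -2738/57699]
x' − x̄ = [1292/2137, -5572/2137, 1972/2137] = K·y
y = (KᵀK)⁻¹·Kᵀ·(x' − x̄) = [-4, 8]
z = y + H·x̄ = [-4, 8] + [6, -11] = [2, -3]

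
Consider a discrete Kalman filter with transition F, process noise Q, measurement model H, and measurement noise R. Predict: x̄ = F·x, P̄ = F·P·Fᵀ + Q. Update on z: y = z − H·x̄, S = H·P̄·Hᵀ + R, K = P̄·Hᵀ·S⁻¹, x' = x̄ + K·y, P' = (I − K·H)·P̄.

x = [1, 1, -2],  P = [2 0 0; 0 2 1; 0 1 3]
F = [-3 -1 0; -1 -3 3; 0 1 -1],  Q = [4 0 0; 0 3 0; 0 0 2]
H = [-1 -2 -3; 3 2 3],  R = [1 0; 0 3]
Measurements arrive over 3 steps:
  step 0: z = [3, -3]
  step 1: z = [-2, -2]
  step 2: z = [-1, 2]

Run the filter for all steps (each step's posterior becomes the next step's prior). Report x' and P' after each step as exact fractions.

step 0: x' = [220/6071, -33198/6071, 15805/6071], P' = [5412/6071 -4371/6071 259/6071; -4371/6071 71304/6071 -44547/6071; 259/6071 -44547/6071 29507/6071]
step 1: x' = [-9527518/5715103, 24959065/5715103, -29883407/17145309], P' = [24420298/28575515 -26390172/28575515 1110441/5715103; -26390172/28575515 604865658/28575515 -76790527/5715103; 1110441/5715103 -76790527/5715103 150848869/17145309]
step 2: x' = [119671678661/137411016025, -417170924724/137411016025, 818854951631/412233048075], P' = [585914052088/687055080125 -641474367792/687055080125 138636181466/687055080125; -641474367792/687055080125 15071987872128/687055080125 -9575625578944/687055080125; 138636181466/687055080125 -9575625578944/687055080125 18805280019761/2061165240375]

step 0: x̄ = F·x = [-4, -10, 3]
step 0: P̄ = F·P·Fᵀ + Q = [24 9 -1; 9 32 -9; -1 -9 5]
step 0: y = z − H·x̄ = [-12, 20]
step 0: S = H·P̄·Hᵀ + R = [120 -197; -197 374]
step 0: K = P̄·Hᵀ·S⁻¹ = [2553/6071 2757/6071; -4596/6071 -1382/6071; 314/6071 68/6071]
step 0: x' = x̄ + K·y = [220/6071, -33198/6071, 15805/6071]
step 0: P' = (I − K·H)·P̄ = [5412/6071 -4371/6071 259/6071; -4371/6071 71304/6071 -44547/6071; 259/6071 -44547/6071 29507/6071]
step 1: x̄ = F·x = [32538/6071, 146789/6071, -49003/6071]
step 1: P̄ = F·P·Fᵀ + Q = [118070/6071 317748/6071 -101961/6071; 317748/6071 1704990/6071 -565085/6071; -101961/6071 -565085/6071 202047/6071]
step 1: y = z − H·x̄ = [166965/6071, -256325/6071]
step 1: S = H·P̄·Hᵀ + R = [2640730/6071 -3530025/6071; -3530025/6071 4915884/6071]
step 1: K = P̄·Hᵀ·S⁻¹ = [11703431/28575515 2475811/5715103; -31483239/28575515 -1419807/5715103; 1621744/5715103 599138/17145309]
step 1: x' = x̄ + K·y = [-9527518/5715103, 24959065/5715103, -29883407/17145309]
step 1: P' = (I − K·H)·P̄ = [24420298/28575515 -26390172/28575515 1110441/5715103; -26390172/28575515 604865658/28575515 -76790527/5715103; 1110441/5715103 -76790527/5715103 150848869/17145309]
step 2: x̄ = F·x = [3623489/5715103, -95233084/5715103, 104760602/17145309]
step 2: P̄ = F·P·Fᵀ + Q = [780609368/28575515 2725844208/28575515 -892991162/28575515; 2725844208/28575515 14536163968/28575515 -4840614752/28575515; -892991162/28575515 -4840614752/28575515 5044010219/85726545]
step 2: y = z − H·x̄ = [-87797180/5715103, 86265305/5715103]
step 2: S = H·P̄·Hᵀ + R = [21543924248/28575515 -28621997329/28575515; -28621997329/28575515 38936809942/28575515]
step 2: K = P̄·Hᵀ·S⁻¹ = [281126139098/687055080125 296900655026/687055080125; -775624639632/687055080125 -169108031984/687055080125; 207334956661/687055080125 23312468757/687055080125]
step 2: x' = x̄ + K·y = [119671678661/137411016025, -417170924724/137411016025, 818854951631/412233048075]
step 2: P' = (I − K·H)·P̄ = [585914052088/687055080125 -641474367792/687055080125 138636181466/687055080125; -641474367792/687055080125 15071987872128/687055080125 -9575625578944/687055080125; 138636181466/687055080125 -9575625578944/687055080125 18805280019761/2061165240375]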